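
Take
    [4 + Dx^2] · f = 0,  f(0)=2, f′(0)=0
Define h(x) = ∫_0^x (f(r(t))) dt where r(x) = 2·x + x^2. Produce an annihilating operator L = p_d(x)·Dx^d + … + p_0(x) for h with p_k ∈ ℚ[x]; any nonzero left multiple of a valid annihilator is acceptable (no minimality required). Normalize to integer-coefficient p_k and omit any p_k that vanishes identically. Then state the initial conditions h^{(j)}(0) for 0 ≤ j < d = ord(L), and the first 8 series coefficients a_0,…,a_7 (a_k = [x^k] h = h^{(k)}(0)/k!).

L = (16 + 48·x + 48·x^2 + 16·x^3)·Dx - Dx^2 + (1 + x)·Dx^3  (order 3).
h: a_k = 0, 2, 0, -16/3, -4, 52/15, 64/9, 928/315, …
ICs: h(0) = 0, h′(0) = 2, h′′(0) = 0.

f: a_k = 2, 0, -4, 0, 4/3, 0, -8/45, 0, …
f∘r: x↦r, Dx↦Dx/r' in L_f ⇒ L₀.
∫: right-multiply L₀ by Dx.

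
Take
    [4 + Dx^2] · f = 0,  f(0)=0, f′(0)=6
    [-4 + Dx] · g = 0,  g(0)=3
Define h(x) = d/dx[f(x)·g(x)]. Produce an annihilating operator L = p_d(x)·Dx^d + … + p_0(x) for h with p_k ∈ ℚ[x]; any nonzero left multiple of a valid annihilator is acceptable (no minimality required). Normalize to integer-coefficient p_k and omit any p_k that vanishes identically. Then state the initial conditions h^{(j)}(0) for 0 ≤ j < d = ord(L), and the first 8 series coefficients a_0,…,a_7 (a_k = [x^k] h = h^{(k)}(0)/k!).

f: a_k = 0, 6, 0, -4, 0, 4/5, 0, -8/105, …
g: a_k = 3, 12, 24, 32, 32, 128/5, 256/15, 1024/105, …
h₀=f·g: eliminate ⇒ L₀, order ≤ 2·1.
Differentiate: ansatz ord ≤ ord L₀ ⇒ L.
L = 20 - 8·Dx + Dx^2  (order 2).
h: a_k = 18, 144, 396, 576, 492, 1056/5, -232/5, -768/5, …
ICs: h(0) = 18, h′(0) = 144.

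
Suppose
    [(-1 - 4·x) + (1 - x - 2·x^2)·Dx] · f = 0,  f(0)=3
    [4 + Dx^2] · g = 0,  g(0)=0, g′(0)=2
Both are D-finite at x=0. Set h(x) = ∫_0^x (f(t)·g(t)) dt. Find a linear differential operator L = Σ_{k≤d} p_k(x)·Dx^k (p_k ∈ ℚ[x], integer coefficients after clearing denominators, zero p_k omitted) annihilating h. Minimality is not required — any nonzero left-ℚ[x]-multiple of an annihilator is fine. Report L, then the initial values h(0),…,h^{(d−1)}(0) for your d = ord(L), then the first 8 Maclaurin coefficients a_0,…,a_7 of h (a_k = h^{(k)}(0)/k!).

f: a_k = 3, 3, 9, 15, 33, 63, 129, 255, …
g: a_k = 0, 2, 0, -4/3, 0, 4/15, 0, -8/315, …
f·g: L₀ = L_f ⊗_s L_g, ord ≤ 1·2.
h=∫₀ˣh₀: take L = L₀·Dx.
L = (4·x + 8·x^2)·Dx + (2 + 8·x)·Dx^2 + (-1 + x + 2·x^2)·Dx^3  (order 3).
h: a_k = 0, 0, 3, 2, 7/2, 26/5, 137/15, 534/35, …
ICs: h(0) = 0, h′(0) = 0, h′′(0) = 6.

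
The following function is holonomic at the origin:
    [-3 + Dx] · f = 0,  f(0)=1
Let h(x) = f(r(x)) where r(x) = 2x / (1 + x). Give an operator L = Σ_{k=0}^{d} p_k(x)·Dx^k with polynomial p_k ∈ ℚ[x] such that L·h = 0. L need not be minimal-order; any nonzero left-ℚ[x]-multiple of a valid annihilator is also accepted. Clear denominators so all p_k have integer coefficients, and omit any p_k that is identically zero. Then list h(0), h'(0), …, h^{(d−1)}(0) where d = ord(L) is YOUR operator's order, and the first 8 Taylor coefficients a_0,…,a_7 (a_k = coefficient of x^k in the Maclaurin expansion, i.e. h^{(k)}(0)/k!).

L = -6 + (1 + 2·x + x^2)·Dx  (order 1).
h: a_k = 1, 6, 12, 6, -6, -6/5, 24/5, -114/35, …
ICs: h(0) = 1.

f: a_k = 1, 3, 9/2, 9/2, 27/8, 81/40, 81/80, 243/560, …
Substitute x→r, Dx→(1/r')Dx; clear ⇒ L₀.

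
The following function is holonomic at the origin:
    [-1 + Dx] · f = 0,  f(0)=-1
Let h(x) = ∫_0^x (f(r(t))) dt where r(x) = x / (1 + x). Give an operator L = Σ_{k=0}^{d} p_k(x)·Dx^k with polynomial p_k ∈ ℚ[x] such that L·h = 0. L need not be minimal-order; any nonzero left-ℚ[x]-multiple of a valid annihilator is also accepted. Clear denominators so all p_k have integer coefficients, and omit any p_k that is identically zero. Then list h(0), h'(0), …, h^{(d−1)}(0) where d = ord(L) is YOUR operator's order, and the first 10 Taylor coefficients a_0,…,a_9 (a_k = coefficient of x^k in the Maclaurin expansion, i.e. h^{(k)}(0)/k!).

f: a_k = -1, -1, -1/2, -1/6, -1/24, -1/120, -1/720, -1/5040, -1/40320, -1/362880, …
f∘r: x↦r, Dx↦Dx/r' in L_f ⇒ L₀.
h=∫₀ˣh₀: take L = L₀·Dx.
L = -Dx + (1 + 2·x + x^2)·Dx^2  (order 2).
h: a_k = 0, -1, -1/2, 1/6, -1/24, -1/120, 19/720, -151/5040, 1091/40320, -7841/362880, …
ICs: h(0) = 0, h′(0) = -1.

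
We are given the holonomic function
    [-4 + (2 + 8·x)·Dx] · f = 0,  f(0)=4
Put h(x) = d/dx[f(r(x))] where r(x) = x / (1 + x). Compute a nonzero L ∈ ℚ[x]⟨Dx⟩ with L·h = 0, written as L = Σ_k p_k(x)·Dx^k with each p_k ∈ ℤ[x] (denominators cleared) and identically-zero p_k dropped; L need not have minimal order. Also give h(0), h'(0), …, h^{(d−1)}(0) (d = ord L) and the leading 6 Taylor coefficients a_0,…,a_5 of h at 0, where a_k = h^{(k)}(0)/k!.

L = (-4 - 10·x) + (-1 - 6·x - 5·x^2)·Dx  (order 1).
h: a_k = 8, -32, 120, -480, 2040, -9024, …
ICs: h(0) = 8.

f: a_k = 4, 8, -8, 16, -40, 112, …
Substitute x→r, Dx→(1/r')Dx; clear ⇒ L₀.
Derive L from L₀ (diff closure).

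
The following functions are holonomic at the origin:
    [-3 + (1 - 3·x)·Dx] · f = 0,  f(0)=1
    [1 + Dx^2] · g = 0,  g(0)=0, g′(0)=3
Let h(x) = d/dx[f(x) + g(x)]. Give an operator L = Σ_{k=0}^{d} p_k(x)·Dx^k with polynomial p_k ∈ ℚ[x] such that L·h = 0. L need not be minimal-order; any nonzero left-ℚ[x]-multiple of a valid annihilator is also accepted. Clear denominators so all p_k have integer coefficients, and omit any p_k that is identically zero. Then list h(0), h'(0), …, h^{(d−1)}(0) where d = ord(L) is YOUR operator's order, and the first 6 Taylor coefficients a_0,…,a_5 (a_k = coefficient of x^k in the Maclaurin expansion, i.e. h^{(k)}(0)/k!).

L = (654 - 36·x + 54·x^2) + (-55 + 171·x - 27·x^2 + 27·x^3)·Dx + (654 - 36·x + 54·x^2)·Dx^2 + (-55 + 171·x - 27·x^2 + 27·x^3)·Dx^3  (order 3).
h: a_k = 6, 18, 159/2, 324, 9721/8, 4374, …
ICs: h(0) = 6, h′(0) = 18, h′′(0) = 159.

f: a_k = 1, 3, 9, 27, 81, 243, …
g: a_k = 0, 3, 0, -1/2, 0, 1/40, …
Weyl lclm of L_f,L_g ⇒ L₀ (ord ≤ 3).
Derive L from L₀ (diff closure).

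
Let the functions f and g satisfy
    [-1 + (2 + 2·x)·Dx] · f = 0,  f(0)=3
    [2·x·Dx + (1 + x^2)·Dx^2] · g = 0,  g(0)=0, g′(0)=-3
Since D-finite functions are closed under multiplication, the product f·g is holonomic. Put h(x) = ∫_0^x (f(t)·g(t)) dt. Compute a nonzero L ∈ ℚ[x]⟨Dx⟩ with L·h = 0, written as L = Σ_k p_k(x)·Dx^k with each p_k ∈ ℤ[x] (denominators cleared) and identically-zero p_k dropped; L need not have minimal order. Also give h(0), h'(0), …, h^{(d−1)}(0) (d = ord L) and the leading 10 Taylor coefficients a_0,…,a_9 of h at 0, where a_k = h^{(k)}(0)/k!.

f: a_k = 3, 3/2, -3/8, 3/16, -15/128, 21/256, -63/1024, 99/2048, -1287/32768, 2145/65536, …
g: a_k = 0, -3, 0, 1, 0, -3/5, 0, 3/7, 0, -1/3, …
Product ⇒ symmetric product L₀, ord ≤ 2.
h=∫h₀ ⇒ L = L₀·Dx.
L = (3 - 4·x - x^2)·Dx + (-4 + 4·x + 12·x^2 + 4·x^3)·Dx^2 + (4 + 8·x + 8·x^2 + 8·x^3 + 4·x^4)·Dx^3  (order 3).
h: a_k = 0, 0, -9/2, -3/2, 33/32, 3/16, -389/1280, -1227/8960, 56559/286720, 11167/215040, …
ICs: h(0) = 0, h′(0) = 0, h′′(0) = -9.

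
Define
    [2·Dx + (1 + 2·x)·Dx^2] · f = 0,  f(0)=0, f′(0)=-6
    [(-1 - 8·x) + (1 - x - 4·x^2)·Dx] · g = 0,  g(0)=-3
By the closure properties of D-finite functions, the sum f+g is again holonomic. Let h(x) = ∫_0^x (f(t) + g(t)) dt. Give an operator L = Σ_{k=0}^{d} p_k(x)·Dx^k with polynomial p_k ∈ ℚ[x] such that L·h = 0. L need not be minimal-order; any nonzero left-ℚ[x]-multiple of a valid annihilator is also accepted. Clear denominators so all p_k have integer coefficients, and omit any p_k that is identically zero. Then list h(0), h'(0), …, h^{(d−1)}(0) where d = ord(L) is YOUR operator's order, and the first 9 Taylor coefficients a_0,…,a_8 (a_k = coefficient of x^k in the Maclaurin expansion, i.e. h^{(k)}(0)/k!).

f: a_k = 0, -6, 6, -8, 12, -96/5, 32, -384/7, 96, …
g: a_k = -3, -3, -15, -27, -87, -195, -543, -1323, -3495, …
h₀=f+g: left-lcm gives L₀, ord ≤ 3.
h=∫h₀ ⇒ L = L₀·Dx.
L = (-94 - 644·x - 1664·x^2 - 1920·x^3 - 1536·x^4)·Dx^2 + (-23 - 324·x - 1448·x^2 - 3072·x^3 - 3904·x^4 - 2560·x^5)·Dx^3 + (6 + 35·x + 53·x^2 - 98·x^3 - 528·x^4 - 864·x^5 - 512·x^6)·Dx^4  (order 4).
h: a_k = 0, -3, -9/2, -3, -35/4, -15, -357/10, -73, -9645/56, …
ICs: h(0) = 0, h′(0) = -3, h′′(0) = -9, h′′′(0) = -18.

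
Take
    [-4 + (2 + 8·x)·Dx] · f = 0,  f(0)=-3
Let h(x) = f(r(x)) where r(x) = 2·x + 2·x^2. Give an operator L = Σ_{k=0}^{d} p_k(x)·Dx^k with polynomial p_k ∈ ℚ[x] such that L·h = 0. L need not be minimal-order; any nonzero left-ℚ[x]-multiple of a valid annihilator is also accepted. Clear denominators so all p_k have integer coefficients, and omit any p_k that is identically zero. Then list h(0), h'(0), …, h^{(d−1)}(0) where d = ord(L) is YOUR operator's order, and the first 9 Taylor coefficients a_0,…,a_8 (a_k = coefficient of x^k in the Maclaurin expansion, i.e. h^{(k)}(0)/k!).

L = (-4 - 8·x) + (1 + 8·x + 8·x^2)·Dx  (order 1).
h: a_k = -3, -12, 12, -48, 216, -1056, 5472, -29568, 164832, …
ICs: h(0) = -3.

f: a_k = -3, -6, 6, -12, 30, -84, 252, -792, 2574, …
Change of var in L_f (x↦r) gives L₀.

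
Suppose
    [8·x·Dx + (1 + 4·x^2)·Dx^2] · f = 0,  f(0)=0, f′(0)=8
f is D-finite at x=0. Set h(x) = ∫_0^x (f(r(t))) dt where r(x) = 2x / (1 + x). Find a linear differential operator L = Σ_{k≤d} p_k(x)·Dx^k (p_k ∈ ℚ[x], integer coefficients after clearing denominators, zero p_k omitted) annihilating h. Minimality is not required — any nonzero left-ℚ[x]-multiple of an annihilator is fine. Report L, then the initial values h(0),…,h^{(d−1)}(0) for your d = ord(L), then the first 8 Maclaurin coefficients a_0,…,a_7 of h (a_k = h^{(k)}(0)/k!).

L = (2 + 34·x)·Dx^2 + (1 + 2·x + 17·x^2)·Dx^3  (order 3).
h: a_k = 0, 0, 8, -16/3, -52/3, 48, 808/15, -9776/21, …
ICs: h(0) = 0, h′(0) = 0, h′′(0) = 16.

f: a_k = 0, 8, 0, -32/3, 0, 128/5, 0, -512/7, …
Change of var in L_f (x↦r) gives L₀.
h=∫₀ˣh₀: take L = L₀·Dx.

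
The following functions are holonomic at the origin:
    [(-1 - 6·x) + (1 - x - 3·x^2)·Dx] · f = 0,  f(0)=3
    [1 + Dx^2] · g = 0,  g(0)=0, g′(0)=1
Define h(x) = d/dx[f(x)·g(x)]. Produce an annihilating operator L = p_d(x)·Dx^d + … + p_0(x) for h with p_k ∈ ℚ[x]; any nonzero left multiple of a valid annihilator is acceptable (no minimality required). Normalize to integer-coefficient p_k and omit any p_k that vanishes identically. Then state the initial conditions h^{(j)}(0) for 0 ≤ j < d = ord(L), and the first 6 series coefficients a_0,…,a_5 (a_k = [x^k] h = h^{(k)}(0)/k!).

L = (83 - 2·x - 5·x^2 + 6·x^3 + 9·x^4) + (16 + 98·x + 18·x^2 + 36·x^3)·Dx + (-5 + 4·x + 13·x^2 + 6·x^3 + 9·x^4)·Dx^2  (order 2).
h: a_k = 3, 6, 69/2, 82, 2201/8, 13983/20, …
ICs: h(0) = 3, h′(0) = 6.

f: a_k = 3, 3, 12, 21, 57, 120, …
g: a_k = 0, 1, 0, -1/6, 0, 1/120, …
Sym-product of L_f,L_g gives L₀ (≤ ord 2).
h=h₀': d/dx-closure on L₀ ⇒ L.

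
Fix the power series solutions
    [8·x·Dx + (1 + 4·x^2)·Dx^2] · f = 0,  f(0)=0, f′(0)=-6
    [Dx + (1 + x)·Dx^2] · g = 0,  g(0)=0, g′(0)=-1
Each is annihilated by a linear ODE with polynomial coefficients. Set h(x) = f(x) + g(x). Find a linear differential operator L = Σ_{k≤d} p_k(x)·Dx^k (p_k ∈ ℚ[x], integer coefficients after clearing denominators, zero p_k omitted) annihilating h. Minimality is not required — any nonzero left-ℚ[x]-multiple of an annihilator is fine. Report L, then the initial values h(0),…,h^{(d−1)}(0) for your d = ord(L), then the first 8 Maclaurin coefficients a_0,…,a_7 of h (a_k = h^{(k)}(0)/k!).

L = (-8 - 24·x + 96·x^2 + 32·x^3)·Dx + (-10 - 16·x + 72·x^2 + 192·x^3 + 64·x^4)·Dx^2 + (-1 + 7·x + 8·x^2 + 32·x^3 + 48·x^4 + 16·x^5)·Dx^3  (order 3).
h: a_k = 0, -7, 1/2, 23/3, 1/4, -97/5, 1/6, 383/7, …
ICs: h(0) = 0, h′(0) = -7, h′′(0) = 1.

f: a_k = 0, -6, 0, 8, 0, -96/5, 0, 384/7, …
g: a_k = 0, -1, 1/2, -1/3, 1/4, -1/5, 1/6, -1/7, …
h₀=f+g: left-lcm gives L₀, ord ≤ 4.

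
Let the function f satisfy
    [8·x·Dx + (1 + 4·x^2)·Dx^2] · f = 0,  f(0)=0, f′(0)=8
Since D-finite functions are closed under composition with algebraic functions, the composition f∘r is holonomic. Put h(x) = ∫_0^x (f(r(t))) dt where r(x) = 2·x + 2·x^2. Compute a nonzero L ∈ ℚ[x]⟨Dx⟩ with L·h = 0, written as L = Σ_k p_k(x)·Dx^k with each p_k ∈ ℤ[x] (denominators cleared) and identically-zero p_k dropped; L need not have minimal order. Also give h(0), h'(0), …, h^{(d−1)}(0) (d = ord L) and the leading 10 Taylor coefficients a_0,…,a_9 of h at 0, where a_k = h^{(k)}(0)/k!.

L = (-2 + 32·x + 128·x^2 + 192·x^3 + 96·x^4)·Dx^2 + (1 + 2·x + 16·x^2 + 64·x^3 + 80·x^4 + 32·x^5)·Dx^3  (order 3).
h: a_k = 0, 0, 8, 16/3, -64/3, -256/5, 1408/15, 12032/21, -1024/7, -57344/9, …
ICs: h(0) = 0, h′(0) = 0, h′′(0) = 16.

f: a_k = 0, 8, 0, -32/3, 0, 128/5, 0, -512/7, 0, 2048/9, …
L₀ from L_f via x↦r, Dx↦r'^{-1}Dx.
Integrate: L := L₀·Dx.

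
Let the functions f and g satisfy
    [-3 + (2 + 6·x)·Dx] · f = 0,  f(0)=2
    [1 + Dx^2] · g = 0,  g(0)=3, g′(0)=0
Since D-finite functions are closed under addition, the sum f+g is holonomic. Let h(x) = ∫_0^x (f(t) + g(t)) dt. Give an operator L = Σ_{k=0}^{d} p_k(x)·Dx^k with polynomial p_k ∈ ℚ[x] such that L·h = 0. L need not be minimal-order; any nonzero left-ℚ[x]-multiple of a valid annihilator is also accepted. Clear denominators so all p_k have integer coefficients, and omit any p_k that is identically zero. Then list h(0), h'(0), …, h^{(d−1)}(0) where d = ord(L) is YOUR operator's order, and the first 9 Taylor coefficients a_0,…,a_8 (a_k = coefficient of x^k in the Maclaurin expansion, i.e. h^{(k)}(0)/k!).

f: a_k = 2, 3, -9/4, 27/8, -405/64, 1701/128, -15309/512, 72171/1024, -2814669/16384, …
g: a_k = 3, 0, -3/2, 0, 1/8, 0, -1/240, 0, 1/13440, …
Sum ⇒ L₀ = lclm(L_f,L_g) in ℚ(x)⟨Dx⟩.
h=∫₀ˣh₀: take L = L₀·Dx.
L = (-93 - 72·x - 108·x^2)·Dx + (-10 + 18·x + 216·x^2 + 216·x^3)·Dx^2 + (-93 - 72·x - 108·x^2)·Dx^3 + (-10 + 18·x + 216·x^2 + 216·x^3)·Dx^4  (order 4).
h: a_k = 0, 5, 3/2, -5/4, 27/32, -397/320, 567/256, -229667/53760, 72171/8192, …
ICs: h(0) = 0, h′(0) = 5, h′′(0) = 3, h′′′(0) = -15/2.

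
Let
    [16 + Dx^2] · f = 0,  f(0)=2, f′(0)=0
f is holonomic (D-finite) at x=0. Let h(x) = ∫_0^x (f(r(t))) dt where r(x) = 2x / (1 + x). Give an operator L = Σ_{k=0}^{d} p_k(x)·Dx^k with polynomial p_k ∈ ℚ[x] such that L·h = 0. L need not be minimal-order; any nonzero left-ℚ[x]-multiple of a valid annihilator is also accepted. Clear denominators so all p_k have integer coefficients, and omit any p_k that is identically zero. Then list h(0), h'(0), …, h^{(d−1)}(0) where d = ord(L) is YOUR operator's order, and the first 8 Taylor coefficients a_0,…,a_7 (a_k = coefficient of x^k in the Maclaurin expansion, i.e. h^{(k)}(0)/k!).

L = 64·Dx + (2 + 6·x + 6·x^2 + 2·x^3)·Dx^2 + (1 + 4·x + 6·x^2 + 4·x^3 + x^4)·Dx^3  (order 3).
h: a_k = 0, 2, 0, -64/3, 32, 448/15, -1664/9, 106432/315, …
ICs: h(0) = 0, h′(0) = 2, h′′(0) = 0.

f: a_k = 2, 0, -16, 0, 64/3, 0, -512/45, 0, …
f∘r: x↦r, Dx↦Dx/r' in L_f ⇒ L₀.
h=∫h₀ ⇒ L = L₀·Dx.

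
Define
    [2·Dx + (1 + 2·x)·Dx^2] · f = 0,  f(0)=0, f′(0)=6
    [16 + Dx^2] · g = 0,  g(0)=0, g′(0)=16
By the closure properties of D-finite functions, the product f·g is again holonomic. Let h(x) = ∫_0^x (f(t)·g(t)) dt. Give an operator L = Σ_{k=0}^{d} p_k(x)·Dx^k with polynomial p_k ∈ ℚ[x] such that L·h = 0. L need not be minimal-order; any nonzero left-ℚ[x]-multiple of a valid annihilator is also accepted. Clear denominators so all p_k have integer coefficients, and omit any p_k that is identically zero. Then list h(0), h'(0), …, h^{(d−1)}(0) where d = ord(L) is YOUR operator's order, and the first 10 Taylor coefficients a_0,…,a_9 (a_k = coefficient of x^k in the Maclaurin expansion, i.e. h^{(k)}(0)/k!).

f: a_k = 0, 6, -6, 8, -12, 96/5, -32, 384/7, -96, 512/3, …
g: a_k = 0, 16, 0, -128/3, 0, 512/15, 0, -4096/315, 0, 8192/2835, …
Product ⇒ symmetric product L₀, ord ≤ 4.
h=∫₀ˣh₀: take L = L₀·Dx.
L = (2688 + 27648·x + 93184·x^2 + 131072·x^3 + 65536·x^4)·Dx + (896 + 5888·x + 12288·x^2 + 8192·x^3)·Dx^2 + (408 + 3712·x + 11904·x^2 + 16384·x^3 + 8192·x^4)·Dx^3 + (56 + 368·x + 768·x^2 + 512·x^3)·Dx^4 + (15 + 124·x + 380·x^2 + 512·x^3 + 256·x^4)·Dx^5  (order 5).
h: a_k = 0, 0, 0, 32, -24, -128/5, 32/3, 512/21, -128/5, 26624/945, …
ICs: h(0) = 0, h′(0) = 0, h′′(0) = 0, h′′′(0) = 192, h′′′′(0) = -576.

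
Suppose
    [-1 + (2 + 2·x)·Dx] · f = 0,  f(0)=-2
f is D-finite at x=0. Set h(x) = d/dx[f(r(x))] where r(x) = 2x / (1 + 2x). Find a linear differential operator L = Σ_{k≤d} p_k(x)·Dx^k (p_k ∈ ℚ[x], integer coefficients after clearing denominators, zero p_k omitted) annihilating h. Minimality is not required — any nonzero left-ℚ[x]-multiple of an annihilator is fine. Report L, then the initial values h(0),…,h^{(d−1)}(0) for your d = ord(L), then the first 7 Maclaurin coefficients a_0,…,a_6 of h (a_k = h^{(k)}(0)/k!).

L = (-5 - 16·x) + (-1 - 6·x - 8·x^2)·Dx  (order 1).
h: a_k = -2, 10, -39, 141, -1995/4, 7059/4, -50435/8, …
ICs: h(0) = -2.

f: a_k = -2, -1, 1/4, -1/8, 5/64, -7/128, 21/512, …
h₀=f(r): pull back L_f along r ⇒ L₀.
Derive L from L₀ (diff closure).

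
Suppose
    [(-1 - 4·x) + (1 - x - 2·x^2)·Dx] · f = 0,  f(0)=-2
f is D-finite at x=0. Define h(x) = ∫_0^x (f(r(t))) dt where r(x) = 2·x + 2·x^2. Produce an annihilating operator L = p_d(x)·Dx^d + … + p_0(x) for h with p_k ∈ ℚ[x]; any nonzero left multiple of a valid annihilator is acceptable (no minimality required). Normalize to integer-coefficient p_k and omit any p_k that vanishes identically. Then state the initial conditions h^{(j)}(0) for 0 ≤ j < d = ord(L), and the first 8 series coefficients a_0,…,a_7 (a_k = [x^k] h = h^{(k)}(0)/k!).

f: a_k = -2, -2, -6, -10, -22, -42, -86, -170, …
h₀=f(r): pull back L_f along r ⇒ L₀.
∫: right-multiply L₀ by Dx.
L = (2 + 20·x + 48·x^2 + 32·x^3)·Dx + (-1 + 2·x + 10·x^2 + 16·x^3 + 8·x^4)·Dx^2  (order 2).
h: a_k = 0, -2, -2, -28/3, -32, -616/5, -1496/3, -14416/7, …
ICs: h(0) = 0, h′(0) = -2.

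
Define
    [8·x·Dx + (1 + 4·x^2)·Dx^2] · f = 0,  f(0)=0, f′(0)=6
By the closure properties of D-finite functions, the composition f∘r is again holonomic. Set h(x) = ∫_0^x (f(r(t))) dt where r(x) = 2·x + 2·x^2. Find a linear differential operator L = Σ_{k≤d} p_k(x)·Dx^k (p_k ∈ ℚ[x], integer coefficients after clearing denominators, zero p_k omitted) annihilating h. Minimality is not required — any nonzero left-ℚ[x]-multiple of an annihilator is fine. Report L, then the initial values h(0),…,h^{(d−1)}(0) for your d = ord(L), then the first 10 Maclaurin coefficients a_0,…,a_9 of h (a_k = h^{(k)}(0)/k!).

f: a_k = 0, 6, 0, -8, 0, 96/5, 0, -384/7, 0, 512/3, …
h₀=f(r): pull back L_f along r ⇒ L₀.
h=∫h₀ ⇒ L = L₀·Dx.
L = (-2 + 32·x + 128·x^2 + 192·x^3 + 96·x^4)·Dx^2 + (1 + 2·x + 16·x^2 + 64·x^3 + 80·x^4 + 32·x^5)·Dx^3  (order 3).
h: a_k = 0, 0, 6, 4, -16, -192/5, 352/5, 3008/7, -768/7, -14336/3, …
ICs: h(0) = 0, h′(0) = 0, h′′(0) = 12.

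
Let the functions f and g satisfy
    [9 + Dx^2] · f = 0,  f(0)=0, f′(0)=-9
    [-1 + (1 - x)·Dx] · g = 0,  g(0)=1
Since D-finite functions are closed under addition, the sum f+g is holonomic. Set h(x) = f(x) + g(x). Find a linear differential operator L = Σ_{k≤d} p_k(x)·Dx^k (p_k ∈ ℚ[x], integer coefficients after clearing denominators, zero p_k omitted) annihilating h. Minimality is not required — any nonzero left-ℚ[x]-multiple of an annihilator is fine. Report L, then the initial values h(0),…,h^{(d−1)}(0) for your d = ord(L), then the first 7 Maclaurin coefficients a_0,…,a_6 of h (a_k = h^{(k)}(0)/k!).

f: a_k = 0, -9, 0, 27/2, 0, -243/40, 0, …
g: a_k = 1, 1, 1, 1, 1, 1, 1, …
f+g: L₀ = lclm(L_f,L_g), ord ≤ 2+1.
L = (-135 + 162·x - 81·x^2) + (99 - 261·x + 243·x^2 - 81·x^3)·Dx + (-15 + 18·x - 9·x^2)·Dx^2 + (11 - 29·x + 27·x^2 - 9·x^3)·Dx^3  (order 3).
h: a_k = 1, -8, 1, 29/2, 1, -203/40, 1, …
ICs: h(0) = 1, h′(0) = -8, h′′(0) = 2.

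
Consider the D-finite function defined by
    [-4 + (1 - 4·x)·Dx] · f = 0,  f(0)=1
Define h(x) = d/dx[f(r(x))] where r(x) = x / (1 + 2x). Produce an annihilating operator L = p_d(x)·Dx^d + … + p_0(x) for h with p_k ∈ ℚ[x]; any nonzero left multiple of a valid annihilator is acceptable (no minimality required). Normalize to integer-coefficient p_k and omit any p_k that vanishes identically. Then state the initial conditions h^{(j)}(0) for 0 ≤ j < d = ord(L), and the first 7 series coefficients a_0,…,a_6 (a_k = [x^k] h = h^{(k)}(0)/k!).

L = 4 + (-1 + 2·x)·Dx  (order 1).
h: a_k = 4, 16, 48, 128, 320, 768, 1792, …
ICs: h(0) = 4.

f: a_k = 1, 4, 16, 64, 256, 1024, 4096, …
Substitute x→r, Dx→(1/r')Dx; clear ⇒ L₀.
Differentiate: ansatz ord ≤ ord L₀ ⇒ L.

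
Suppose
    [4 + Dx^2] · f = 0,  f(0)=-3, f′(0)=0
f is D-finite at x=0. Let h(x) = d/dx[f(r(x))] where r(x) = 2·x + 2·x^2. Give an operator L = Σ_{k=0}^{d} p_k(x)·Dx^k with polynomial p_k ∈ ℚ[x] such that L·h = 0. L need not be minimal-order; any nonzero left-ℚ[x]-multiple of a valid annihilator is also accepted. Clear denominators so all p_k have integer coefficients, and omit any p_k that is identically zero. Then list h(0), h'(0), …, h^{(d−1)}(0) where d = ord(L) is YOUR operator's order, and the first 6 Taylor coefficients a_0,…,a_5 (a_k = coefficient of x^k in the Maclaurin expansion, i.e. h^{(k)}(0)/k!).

L = (28 + 128·x + 384·x^2 + 512·x^3 + 256·x^4) + (-6 - 12·x)·Dx + (1 + 4·x + 4·x^2)·Dx^2  (order 2).
h: a_k = 0, 48, 144, -32, -640, -5248/5, …
ICs: h(0) = 0, h′(0) = 48.

f: a_k = -3, 0, 6, 0, -2, 0, …
f∘r: x↦r, Dx↦Dx/r' in L_f ⇒ L₀.
Derive L from L₀ (diff closure).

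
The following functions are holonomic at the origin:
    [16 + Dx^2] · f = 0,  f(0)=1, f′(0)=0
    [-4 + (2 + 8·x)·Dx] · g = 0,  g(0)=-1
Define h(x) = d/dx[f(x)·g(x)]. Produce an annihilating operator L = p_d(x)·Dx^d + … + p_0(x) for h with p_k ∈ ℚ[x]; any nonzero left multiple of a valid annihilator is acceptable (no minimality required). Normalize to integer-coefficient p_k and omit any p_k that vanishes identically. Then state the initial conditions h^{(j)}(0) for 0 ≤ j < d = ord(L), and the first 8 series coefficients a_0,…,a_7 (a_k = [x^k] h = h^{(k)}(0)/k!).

f: a_k = 1, 0, -8, 0, 32/3, 0, -256/45, 0, …
g: a_k = -1, -2, 2, -4, 10, -28, 84, -264, …
Sym-product of L_f,L_g gives L₀ (≤ ord 2).
Differentiate: ansatz ord ≤ ord L₀ ⇒ L.
L = (212 + 2304·x + 8704·x^2 + 16384·x^3 + 16384·x^4) + (-4 - 144·x - 768·x^2 - 1024·x^3)·Dx + (7 + 88·x + 432·x^2 + 1024·x^3 + 1024·x^4)·Dx^2  (order 2).
h: a_k = -2, 20, 36, -200/3, -260/3, 2792/15, -22456/45, 704752/315, …
ICs: h(0) = -2, h′(0) = 20.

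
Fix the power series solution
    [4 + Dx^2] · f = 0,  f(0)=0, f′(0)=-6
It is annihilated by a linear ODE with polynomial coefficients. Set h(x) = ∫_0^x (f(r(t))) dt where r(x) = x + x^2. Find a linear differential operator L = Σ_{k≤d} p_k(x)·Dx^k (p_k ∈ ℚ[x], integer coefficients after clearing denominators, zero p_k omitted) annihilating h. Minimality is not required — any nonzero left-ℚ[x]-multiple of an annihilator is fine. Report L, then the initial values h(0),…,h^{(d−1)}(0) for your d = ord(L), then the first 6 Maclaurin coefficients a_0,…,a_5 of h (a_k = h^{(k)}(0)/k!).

L = (4 + 24·x + 48·x^2 + 32·x^3)·Dx - 2·Dx^2 + (1 + 2·x)·Dx^3  (order 3).
h: a_k = 0, 0, -3, -2, 1, 12/5, …
ICs: h(0) = 0, h′(0) = 0, h′′(0) = -6.

f: a_k = 0, -6, 0, 4, 0, -4/5, …
L₀ from L_f via x↦r, Dx↦r'^{-1}Dx.
h=∫h₀ ⇒ L = L₀·Dx.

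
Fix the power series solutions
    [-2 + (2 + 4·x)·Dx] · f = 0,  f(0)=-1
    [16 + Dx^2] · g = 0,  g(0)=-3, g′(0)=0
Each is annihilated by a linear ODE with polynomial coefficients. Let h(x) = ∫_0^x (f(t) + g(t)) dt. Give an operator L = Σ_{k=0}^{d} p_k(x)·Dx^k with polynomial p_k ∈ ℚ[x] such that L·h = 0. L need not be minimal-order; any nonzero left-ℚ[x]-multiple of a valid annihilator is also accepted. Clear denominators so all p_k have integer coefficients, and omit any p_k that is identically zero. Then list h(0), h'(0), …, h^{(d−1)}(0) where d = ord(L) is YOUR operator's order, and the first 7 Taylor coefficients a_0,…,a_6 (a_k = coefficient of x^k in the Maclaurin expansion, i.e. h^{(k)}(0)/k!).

L = (-304 - 1024·x - 1024·x^2)·Dx + (240 + 1504·x + 3072·x^2 + 2048·x^3)·Dx^2 + (-19 - 64·x - 64·x^2)·Dx^3 + (15 + 94·x + 192·x^2 + 128·x^3)·Dx^4  (order 4).
h: a_k = 0, -4, -1/2, 49/6, -1/8, -251/40, -7/48, …
ICs: h(0) = 0, h′(0) = -4, h′′(0) = -1, h′′′(0) = 49.

f: a_k = -1, -1, 1/2, -1/2, 5/8, -7/8, 21/16, …
g: a_k = -3, 0, 24, 0, -32, 0, 256/15, …
Weyl lclm of L_f,L_g ⇒ L₀ (ord ≤ 3).
Integrate: L := L₀·Dx.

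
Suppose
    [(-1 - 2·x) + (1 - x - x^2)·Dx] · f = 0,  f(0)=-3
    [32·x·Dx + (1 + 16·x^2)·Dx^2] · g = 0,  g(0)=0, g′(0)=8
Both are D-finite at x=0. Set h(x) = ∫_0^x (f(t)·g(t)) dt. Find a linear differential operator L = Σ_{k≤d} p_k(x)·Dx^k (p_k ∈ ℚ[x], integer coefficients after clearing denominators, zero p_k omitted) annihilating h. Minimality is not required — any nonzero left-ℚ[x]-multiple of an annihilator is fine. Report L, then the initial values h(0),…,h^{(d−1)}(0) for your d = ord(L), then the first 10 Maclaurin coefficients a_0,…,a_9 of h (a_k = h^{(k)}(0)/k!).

f: a_k = -3, -3, -6, -9, -15, -24, -39, -63, -102, -165, …
g: a_k = 0, 8, 0, -128/3, 0, 2048/5, 0, -32768/7, 0, 524288/9, …
Sym-product of L_f,L_g gives L₀ (≤ ord 2).
h=∫h₀ ⇒ L = L₀·Dx.
L = (2 + 32·x + 96·x^2)·Dx + (2 - 28·x + 64·x^2 + 96·x^3)·Dx^2 + (-1 + x - 15·x^2 + 16·x^3 + 16·x^4)·Dx^3  (order 3).
h: a_k = 0, 0, -12, -8, 20, 56/5, -2732/15, -5184/35, 52123/35, 380696/315, …
ICs: h(0) = 0, h′(0) = 0, h′′(0) = -24.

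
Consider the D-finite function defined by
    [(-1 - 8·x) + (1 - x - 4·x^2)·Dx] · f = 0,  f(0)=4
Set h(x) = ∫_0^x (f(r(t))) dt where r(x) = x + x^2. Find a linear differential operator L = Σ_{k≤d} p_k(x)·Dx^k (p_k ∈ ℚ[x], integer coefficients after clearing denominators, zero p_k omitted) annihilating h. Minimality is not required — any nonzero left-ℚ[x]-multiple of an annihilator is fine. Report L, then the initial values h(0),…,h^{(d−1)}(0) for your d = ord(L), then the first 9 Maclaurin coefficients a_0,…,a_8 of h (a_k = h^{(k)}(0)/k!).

L = (1 + 10·x + 24·x^2 + 16·x^3)·Dx + (-1 + x + 5·x^2 + 8·x^3 + 4·x^4)·Dx^2  (order 2).
h: a_k = 0, 4, 2, 8, 19, 244/5, 416/3, 2756/7, 2293/2, …
ICs: h(0) = 0, h′(0) = 4.

f: a_k = 4, 4, 20, 36, 116, 260, 724, 1764, 4660, …
h₀=f(r): pull back L_f along r ⇒ L₀.
Integrate: L := L₀·Dx.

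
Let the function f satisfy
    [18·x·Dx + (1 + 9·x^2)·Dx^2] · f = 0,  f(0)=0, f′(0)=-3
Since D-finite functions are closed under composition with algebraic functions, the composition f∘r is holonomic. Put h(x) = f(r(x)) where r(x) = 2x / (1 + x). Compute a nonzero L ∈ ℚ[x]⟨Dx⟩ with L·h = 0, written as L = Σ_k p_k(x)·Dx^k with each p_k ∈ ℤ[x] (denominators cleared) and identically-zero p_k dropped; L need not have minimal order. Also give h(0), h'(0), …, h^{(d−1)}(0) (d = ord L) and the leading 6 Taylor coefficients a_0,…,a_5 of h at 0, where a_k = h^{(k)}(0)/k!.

L = (2 + 74·x)·Dx + (1 + 2·x + 37·x^2)·Dx^2  (order 2).
h: a_k = 0, -6, 6, 66, -210, -5646/5, …
ICs: h(0) = 0, h′(0) = -6.

f: a_k = 0, -3, 0, 9, 0, -243/5, …
Change of var in L_f (x↦r) gives L₀.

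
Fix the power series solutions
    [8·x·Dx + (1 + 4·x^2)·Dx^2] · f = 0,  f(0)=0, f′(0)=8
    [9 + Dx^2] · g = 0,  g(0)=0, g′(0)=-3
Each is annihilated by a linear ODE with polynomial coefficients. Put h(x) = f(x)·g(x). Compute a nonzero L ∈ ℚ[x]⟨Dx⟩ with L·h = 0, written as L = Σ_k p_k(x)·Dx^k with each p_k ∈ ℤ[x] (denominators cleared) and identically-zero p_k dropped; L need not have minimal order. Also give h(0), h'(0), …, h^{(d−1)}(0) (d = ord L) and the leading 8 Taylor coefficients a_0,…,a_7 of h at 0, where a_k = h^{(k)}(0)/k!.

f: a_k = 0, 8, 0, -32/3, 0, 128/5, 0, -512/7, …
g: a_k = 0, -3, 0, 9/2, 0, -81/40, 0, 243/560, …
h₀=f·g: eliminate ⇒ L₀, order ≤ 2·2.
L = (2925 + 31536·x^2 + 95904·x^4 + 186624·x^6 + 186624·x^8) + (2448·x + 20160·x^3 + 62208·x^5 + 82944·x^7)·Dx + (442 + 5088·x^2 + 19008·x^4 + 41472·x^6 + 41472·x^8)·Dx^2 + (272·x + 2240·x^3 + 6912·x^5 + 9216·x^7)·Dx^3 + (13 + 176·x^2 + 928·x^4 + 2304·x^6 + 2304·x^8)·Dx^4  (order 4).
h: a_k = 0, 0, -24, 0, 68, 0, -141, 0, …
ICs: h(0) = 0, h′(0) = 0, h′′(0) = -48, h′′′(0) = 0.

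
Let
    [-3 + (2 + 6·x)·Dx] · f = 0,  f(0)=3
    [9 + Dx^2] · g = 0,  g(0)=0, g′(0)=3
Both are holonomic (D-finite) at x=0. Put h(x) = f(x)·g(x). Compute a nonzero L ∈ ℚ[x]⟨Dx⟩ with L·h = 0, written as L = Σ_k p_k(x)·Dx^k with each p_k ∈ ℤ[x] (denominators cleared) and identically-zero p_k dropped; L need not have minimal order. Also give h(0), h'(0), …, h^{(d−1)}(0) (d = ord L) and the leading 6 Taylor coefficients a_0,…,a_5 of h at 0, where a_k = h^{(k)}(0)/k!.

f: a_k = 3, 9/2, -27/8, 81/16, -1215/128, 5103/256, …
g: a_k = 0, 3, 0, -9/2, 0, 81/40, …
Sym-product of L_f,L_g gives L₀ (≤ ord 2).
L = (63 + 216·x + 324·x^2) + (-12 - 36·x)·Dx + (4 + 24·x + 36·x^2)·Dx^2  (order 2).
h: a_k = 0, 9, 27/2, -189/8, -81/16, -4617/640, …
ICs: h(0) = 0, h′(0) = 9.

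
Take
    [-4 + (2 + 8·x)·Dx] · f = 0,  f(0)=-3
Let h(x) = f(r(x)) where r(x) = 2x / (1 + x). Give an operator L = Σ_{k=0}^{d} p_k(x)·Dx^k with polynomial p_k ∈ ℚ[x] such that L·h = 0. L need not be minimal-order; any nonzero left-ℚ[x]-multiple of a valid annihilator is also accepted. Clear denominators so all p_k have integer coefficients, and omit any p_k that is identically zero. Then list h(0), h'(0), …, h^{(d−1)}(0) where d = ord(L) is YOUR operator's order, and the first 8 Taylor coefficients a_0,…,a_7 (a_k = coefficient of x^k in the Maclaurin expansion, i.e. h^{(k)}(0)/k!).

f: a_k = -3, -6, 6, -12, 30, -84, 252, -792, …
Substitute x→r, Dx→(1/r')Dx; clear ⇒ L₀.
L = -4 + (1 + 10·x + 9·x^2)·Dx  (order 1).
h: a_k = -3, -12, 36, -156, 852, -5292, 35460, -249660, …
ICs: h(0) = -3.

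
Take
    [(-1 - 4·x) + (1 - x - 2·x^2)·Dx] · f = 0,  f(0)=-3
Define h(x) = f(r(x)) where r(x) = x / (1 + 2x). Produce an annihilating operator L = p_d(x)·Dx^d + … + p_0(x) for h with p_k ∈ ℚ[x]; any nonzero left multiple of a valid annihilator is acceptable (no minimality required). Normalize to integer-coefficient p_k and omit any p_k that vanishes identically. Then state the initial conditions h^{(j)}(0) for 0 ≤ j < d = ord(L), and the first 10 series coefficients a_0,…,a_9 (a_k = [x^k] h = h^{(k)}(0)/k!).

f: a_k = -3, -3, -9, -15, -33, -63, -129, -255, -513, -1023, …
Change of var in L_f (x↦r) gives L₀.
L = (-1 - 6·x) + (1 + 5·x + 6·x^2)·Dx  (order 1).
h: a_k = -3, -3, -3, 9, -27, 81, -243, 729, -2187, 6561, …
ICs: h(0) = -3.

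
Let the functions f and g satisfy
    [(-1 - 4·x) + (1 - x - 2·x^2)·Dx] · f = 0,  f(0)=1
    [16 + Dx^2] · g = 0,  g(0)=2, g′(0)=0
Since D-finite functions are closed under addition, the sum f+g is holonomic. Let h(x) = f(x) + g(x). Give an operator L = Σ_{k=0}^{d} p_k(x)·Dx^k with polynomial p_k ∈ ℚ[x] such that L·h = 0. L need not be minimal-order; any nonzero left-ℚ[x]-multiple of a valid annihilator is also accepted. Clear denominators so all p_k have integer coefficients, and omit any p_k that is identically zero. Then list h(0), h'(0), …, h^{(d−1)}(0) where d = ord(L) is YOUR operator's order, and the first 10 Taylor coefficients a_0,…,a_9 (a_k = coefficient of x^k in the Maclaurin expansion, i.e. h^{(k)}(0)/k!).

f: a_k = 1, 1, 3, 5, 11, 21, 43, 85, 171, 341, …
g: a_k = 2, 0, -16, 0, 64/3, 0, -512/45, 0, 1024/315, 0, …
h₀=f+g: left-lcm gives L₀, ord ≤ 3.
L = (368 + 1408·x - 256·x^2 + 512·x^3 + 2560·x^4 + 2048·x^5) + (-176 + 336·x + 384·x^2 - 1024·x^3 - 384·x^4 + 1536·x^5 + 1024·x^6)·Dx + (23 + 88·x - 16·x^2 + 32·x^3 + 160·x^4 + 128·x^5)·Dx^2 + (-11 + 21·x + 24·x^2 - 64·x^3 - 24·x^4 + 96·x^5 + 64·x^6)·Dx^3  (order 3).
h: a_k = 3, 1, -13, 5, 97/3, 21, 1423/45, 85, 54889/315, 341, …
ICs: h(0) = 3, h′(0) = 1, h′′(0) = -26.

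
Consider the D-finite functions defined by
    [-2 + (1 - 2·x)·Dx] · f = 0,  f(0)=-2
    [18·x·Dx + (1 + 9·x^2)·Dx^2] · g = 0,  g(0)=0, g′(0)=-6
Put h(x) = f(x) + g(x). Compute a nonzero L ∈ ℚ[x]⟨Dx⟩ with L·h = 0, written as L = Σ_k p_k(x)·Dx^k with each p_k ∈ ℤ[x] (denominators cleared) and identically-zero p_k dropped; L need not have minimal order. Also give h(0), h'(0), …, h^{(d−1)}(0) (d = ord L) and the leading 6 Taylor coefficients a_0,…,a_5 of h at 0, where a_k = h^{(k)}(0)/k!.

L = (-36 + 288·x + 972·x^2)·Dx + (21 - 36·x + 9·x^2 + 972·x^3)·Dx^2 + (-2 - 5·x - 45·x^3 + 162·x^4)·Dx^3  (order 3).
h: a_k = -2, -10, -8, 2, -32, -806/5, …
ICs: h(0) = -2, h′(0) = -10, h′′(0) = -16.

f: a_k = -2, -4, -8, -16, -32, -64, …
g: a_k = 0, -6, 0, 18, 0, -486/5, …
L₀ := lclm(L_f,L_g); ord L₀ ≤ 1+2.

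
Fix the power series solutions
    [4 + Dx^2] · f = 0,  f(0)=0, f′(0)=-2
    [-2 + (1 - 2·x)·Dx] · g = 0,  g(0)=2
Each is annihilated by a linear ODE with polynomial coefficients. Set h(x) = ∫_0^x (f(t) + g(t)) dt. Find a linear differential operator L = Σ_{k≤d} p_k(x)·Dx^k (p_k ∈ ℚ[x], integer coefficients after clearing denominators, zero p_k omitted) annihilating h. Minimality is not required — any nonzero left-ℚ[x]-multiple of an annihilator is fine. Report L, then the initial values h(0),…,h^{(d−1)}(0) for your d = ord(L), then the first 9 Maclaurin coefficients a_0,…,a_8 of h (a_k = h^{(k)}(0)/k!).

L = (-56 + 32·x - 32·x^2)·Dx + (12 - 40·x + 48·x^2 - 32·x^3)·Dx^2 + (-14 + 8·x - 8·x^2)·Dx^3 + (3 - 10·x + 12·x^2 - 8·x^3)·Dx^4  (order 4).
h: a_k = 0, 2, 1, 8/3, 13/3, 32/5, 478/45, 128/7, 10081/315, …
ICs: h(0) = 0, h′(0) = 2, h′′(0) = 2, h′′′(0) = 16.

f: a_k = 0, -2, 0, 4/3, 0, -4/15, 0, 8/315, 0, …
g: a_k = 2, 4, 8, 16, 32, 64, 128, 256, 512, …
Sum ⇒ L₀ = lclm(L_f,L_g) in ℚ(x)⟨Dx⟩.
h=∫₀ˣh₀: take L = L₀·Dx.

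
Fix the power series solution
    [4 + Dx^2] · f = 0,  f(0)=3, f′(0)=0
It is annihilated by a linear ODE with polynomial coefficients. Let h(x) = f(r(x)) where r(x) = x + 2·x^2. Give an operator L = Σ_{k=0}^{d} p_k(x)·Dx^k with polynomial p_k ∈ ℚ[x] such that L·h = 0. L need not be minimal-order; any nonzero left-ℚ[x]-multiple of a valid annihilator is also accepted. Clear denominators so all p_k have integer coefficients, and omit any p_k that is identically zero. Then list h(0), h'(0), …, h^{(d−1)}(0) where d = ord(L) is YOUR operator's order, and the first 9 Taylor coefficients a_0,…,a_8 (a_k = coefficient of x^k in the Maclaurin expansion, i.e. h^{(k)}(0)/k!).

f: a_k = 3, 0, -6, 0, 2, 0, -4/15, 0, 2/105, …
Substitute x→r, Dx→(1/r')Dx; clear ⇒ L₀.
L = (4 + 48·x + 192·x^2 + 256·x^3) - 4·Dx + (1 + 4·x)·Dx^2  (order 2).
h: a_k = 3, 0, -6, -24, -22, 16, 716/15, 304/5, 1682/105, …
ICs: h(0) = 3, h′(0) = 0.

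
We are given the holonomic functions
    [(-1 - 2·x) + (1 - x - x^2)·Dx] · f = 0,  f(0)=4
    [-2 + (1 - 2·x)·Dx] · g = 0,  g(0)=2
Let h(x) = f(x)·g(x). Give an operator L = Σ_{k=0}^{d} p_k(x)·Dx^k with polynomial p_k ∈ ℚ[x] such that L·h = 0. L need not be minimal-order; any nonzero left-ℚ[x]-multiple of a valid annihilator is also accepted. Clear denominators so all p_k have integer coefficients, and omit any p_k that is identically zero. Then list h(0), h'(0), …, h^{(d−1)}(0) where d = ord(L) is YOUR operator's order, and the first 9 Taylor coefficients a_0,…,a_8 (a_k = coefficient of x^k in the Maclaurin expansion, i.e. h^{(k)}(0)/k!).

f: a_k = 4, 4, 8, 12, 20, 32, 52, 84, 136, …
g: a_k = 2, 4, 8, 16, 32, 64, 128, 256, 512, …
Product ⇒ symmetric product L₀, ord ≤ 1.
L = (-3 + 2·x + 6·x^2) + (1 - 3·x + x^2 + 2·x^3)·Dx  (order 1).
h: a_k = 8, 24, 64, 152, 344, 752, 1608, 3384, 7040, …
ICs: h(0) = 8.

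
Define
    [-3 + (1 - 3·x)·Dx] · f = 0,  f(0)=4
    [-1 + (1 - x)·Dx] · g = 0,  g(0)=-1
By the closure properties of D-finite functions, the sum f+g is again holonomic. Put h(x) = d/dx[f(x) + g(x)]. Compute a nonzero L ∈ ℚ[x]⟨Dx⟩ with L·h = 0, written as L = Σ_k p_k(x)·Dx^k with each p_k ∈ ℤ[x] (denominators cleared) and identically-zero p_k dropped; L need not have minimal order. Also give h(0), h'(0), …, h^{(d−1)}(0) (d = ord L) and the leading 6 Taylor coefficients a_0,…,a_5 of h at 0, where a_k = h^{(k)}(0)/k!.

L = 18 + (-12 + 18·x)·Dx + (1 - 4·x + 3·x^2)·Dx^2  (order 2).
h: a_k = 11, 70, 321, 1292, 4855, 17490, …
ICs: h(0) = 11, h′(0) = 70.

f: a_k = 4, 12, 36, 108, 324, 972, …
g: a_k = -1, -1, -1, -1, -1, -1, …
Sum ⇒ L₀ = lclm(L_f,L_g) in ℚ(x)⟨Dx⟩.
Derive L from L₀ (diff closure).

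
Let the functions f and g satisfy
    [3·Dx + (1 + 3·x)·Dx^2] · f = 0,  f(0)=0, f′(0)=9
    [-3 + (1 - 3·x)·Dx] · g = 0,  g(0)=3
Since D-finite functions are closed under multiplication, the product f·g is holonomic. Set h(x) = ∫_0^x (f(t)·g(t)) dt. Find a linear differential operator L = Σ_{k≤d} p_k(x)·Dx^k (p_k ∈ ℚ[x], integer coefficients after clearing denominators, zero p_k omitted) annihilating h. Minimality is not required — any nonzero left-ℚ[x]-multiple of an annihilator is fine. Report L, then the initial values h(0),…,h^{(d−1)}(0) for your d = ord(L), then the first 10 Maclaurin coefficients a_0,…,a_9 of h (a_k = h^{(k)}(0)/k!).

L = 9·Dx + (3 + 27·x)·Dx^2 + (-1 + 9·x^2)·Dx^3  (order 3).
h: a_k = 0, 0, 27/2, 27/2, 405/8, 1701/20, 11421/40, 80919/140, 2092959/1120, 1165671/280, …
ICs: h(0) = 0, h′(0) = 0, h′′(0) = 27.

f: a_k = 0, 9, -27/2, 27, -243/4, 729/5, -729/2, 6561/7, -19683/8, 6561, …
g: a_k = 3, 9, 27, 81, 243, 729, 2187, 6561, 19683, 59049, …
Product ⇒ symmetric product L₀, ord ≤ 2.
h=∫₀ˣh₀: take L = L₀·Dx.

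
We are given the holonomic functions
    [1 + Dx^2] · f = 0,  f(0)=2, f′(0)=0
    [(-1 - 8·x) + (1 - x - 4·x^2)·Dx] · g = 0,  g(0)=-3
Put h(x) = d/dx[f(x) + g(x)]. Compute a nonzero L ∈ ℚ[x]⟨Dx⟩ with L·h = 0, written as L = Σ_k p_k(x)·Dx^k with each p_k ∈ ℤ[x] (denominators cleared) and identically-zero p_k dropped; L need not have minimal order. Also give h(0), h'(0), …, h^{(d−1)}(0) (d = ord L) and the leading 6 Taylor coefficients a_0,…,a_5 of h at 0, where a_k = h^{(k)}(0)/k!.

f: a_k = 2, 0, -1, 0, 1/12, 0, …
g: a_k = -3, -3, -15, -27, -87, -195, …
Weyl lclm of L_f,L_g ⇒ L₀ (ord ≤ 3).
Differentiate: ansatz ord ≤ ord L₀ ⇒ L.
L = (706 + 4324·x + 19178·x^2 + 15080·x^3 + 30400·x^4 + 1152·x^5 + 1536·x^6) + (-55 - 431·x + 153·x^2 + 1009·x^3 + 3620·x^4 + 5904·x^5 + 448·x^6 + 512·x^7)·Dx + (706 + 4324·x + 19178·x^2 + 15080·x^3 + 30400·x^4 + 1152·x^5 + 1536·x^6)·Dx^2 + (-55 - 431·x + 153·x^2 + 1009·x^3 + 3620·x^4 + 5904·x^5 + 448·x^6 + 512·x^7)·Dx^3  (order 3).
h: a_k = -3, -32, -81, -1043/3, -975, -195481/60, …
ICs: h(0) = -3, h′(0) = -32, h′′(0) = -162.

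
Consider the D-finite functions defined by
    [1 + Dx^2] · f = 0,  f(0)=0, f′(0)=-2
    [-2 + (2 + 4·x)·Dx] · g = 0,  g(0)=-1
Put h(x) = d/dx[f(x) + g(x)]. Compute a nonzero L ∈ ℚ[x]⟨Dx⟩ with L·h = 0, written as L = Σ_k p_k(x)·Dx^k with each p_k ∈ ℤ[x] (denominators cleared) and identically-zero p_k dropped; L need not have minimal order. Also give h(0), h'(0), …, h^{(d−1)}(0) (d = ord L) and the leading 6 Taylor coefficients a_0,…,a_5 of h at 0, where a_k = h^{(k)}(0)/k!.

f: a_k = 0, -2, 0, 1/3, 0, -1/60, …
g: a_k = -1, -1, 1/2, -1/2, 5/8, -7/8, …
h₀=f+g: left-lcm gives L₀, ord ≤ 3.
Derive L from L₀ (diff closure).
L = (-4 - x - x^2) + (-1 - 3·x - 3·x^2 - 2·x^3)·Dx + (-4 - x - x^2)·Dx^2 + (-1 - 3·x - 3·x^2 - 2·x^3)·Dx^3  (order 3).
h: a_k = -3, 1, -1/2, 5/2, -107/24, 63/8, …
ICs: h(0) = -3, h′(0) = 1, h′′(0) = -1.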